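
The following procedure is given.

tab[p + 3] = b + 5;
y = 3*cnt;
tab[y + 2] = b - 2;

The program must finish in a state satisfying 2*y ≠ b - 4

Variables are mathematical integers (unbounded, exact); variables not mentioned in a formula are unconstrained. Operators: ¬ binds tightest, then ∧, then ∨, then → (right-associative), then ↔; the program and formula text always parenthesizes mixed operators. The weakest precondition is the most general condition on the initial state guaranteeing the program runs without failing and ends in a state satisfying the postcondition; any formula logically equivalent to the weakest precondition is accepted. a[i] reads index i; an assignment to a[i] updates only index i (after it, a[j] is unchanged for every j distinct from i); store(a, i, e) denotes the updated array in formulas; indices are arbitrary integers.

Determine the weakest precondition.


Working backward. After the program, 2*y ≠ b - 4 must hold.
Before tab[y + 2] := b - 2: 2*y ≠ b - 4
Before y := 3*cnt: 6*cnt ≠ b - 4
Before tab[p + 3] := b + 5: 6*cnt ≠ b - 4
Answer: WP = 6*cnt ≠ b - 4


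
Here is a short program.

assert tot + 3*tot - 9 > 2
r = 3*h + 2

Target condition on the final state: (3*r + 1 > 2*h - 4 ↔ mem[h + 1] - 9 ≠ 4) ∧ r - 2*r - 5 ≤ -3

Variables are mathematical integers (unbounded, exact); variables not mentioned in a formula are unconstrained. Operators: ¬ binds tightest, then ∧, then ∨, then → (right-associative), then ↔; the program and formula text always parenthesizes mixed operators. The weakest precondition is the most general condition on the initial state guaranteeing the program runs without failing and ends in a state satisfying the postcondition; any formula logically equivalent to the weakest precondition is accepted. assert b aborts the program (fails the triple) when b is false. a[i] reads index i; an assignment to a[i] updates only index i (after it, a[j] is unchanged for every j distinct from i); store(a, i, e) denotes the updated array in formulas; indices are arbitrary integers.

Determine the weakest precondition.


Working backward. After the program, the postcondition (3*r + 1 > 2*h - 4 ↔ mem[h + 1] - 9 ≠ 4) ∧ r - 2*r - 5 ≤ -3 must hold; in canonical form it is (3*r > 2*h - 5 ↔ mem[h + 1] ≠ 13) ∧ r ≥ -2.
Before r := 3*h + 2: (7*h > -11 ↔ mem[h + 1] ≠ 13) ∧ 3*h ≥ -4
Before assert tot + 3*tot - 9 > 2: 4*tot > 11 ∧ (7*h > -11 ↔ mem[h + 1] ≠ 13) ∧ 3*h ≥ -4
Answer: WP = 4*tot > 11 ∧ (7*h > -11 ↔ mem[h + 1] ≠ 13) ∧ 3*h ≥ -4


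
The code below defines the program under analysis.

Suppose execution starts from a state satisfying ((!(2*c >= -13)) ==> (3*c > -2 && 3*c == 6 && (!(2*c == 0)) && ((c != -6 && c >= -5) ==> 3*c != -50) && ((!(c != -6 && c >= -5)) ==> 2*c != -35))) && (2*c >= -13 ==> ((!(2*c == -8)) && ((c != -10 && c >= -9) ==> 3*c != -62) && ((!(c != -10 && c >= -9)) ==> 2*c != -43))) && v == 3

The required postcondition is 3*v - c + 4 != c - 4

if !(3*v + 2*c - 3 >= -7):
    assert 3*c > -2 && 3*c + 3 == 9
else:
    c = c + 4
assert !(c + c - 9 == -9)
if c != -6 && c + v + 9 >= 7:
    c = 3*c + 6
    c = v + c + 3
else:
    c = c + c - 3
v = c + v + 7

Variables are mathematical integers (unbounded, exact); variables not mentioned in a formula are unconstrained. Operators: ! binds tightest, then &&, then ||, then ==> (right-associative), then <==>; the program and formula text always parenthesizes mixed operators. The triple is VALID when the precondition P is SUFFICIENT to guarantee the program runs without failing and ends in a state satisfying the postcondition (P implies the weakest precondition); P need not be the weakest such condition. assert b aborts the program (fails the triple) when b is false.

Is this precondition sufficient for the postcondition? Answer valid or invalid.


Working backward. After the program, the postcondition 3*v - c + 4 != c - 4 must hold; in canonical form it is 3*v != 2*c - 8.
Before v := c + v + 7: c + 3*v != -29
Then branch requires 3*c + 4*v != -38; else branch requires 2*c + 3*v != -26.
Before the if: ((c != -6 && c + v >= -2) ==> 3*c + 4*v != -38) && ((!(c != -6 && c + v >= -2)) ==> 2*c + 3*v != -26)
Before assert !(c + c - 9 == -9): (!(2*c == 0)) && ((c != -6 && c + v >= -2) ==> 3*c + 4*v != -38) && ((!(c != -6 && c + v >= -2)) ==> 2*c + 3*v != -26)
Then branch requires 3*c > -2 && 3*c == 6 && (!(2*c == 0)) && ((c != -6 && c + v >= -2) ==> 3*c + 4*v != -38) && ((!(c != -6 && c + v >= -2)) ==> 2*c + 3*v != -26); else branch requires (!(2*c == -8)) && ((c != -10 && c + v >= -6) ==> 3*c + 4*v != -50) && ((!(c != -10 && c + v >= -6)) ==> 2*c + 3*v != -34).
Before the if: ((!(2*c + 3*v >= -4)) ==> (3*c > -2 && 3*c == 6 && (!(2*c == 0)) && ((c != -6 && c + v >= -2) ==> 3*c + 4*v != -38) && ((!(c != -6 && c + v >= -2)) ==> 2*c + 3*v != -26))) && (2*c + 3*v >= -4 ==> ((!(2*c == -8)) && ((c != -10 && c + v >= -6) ==> 3*c + 4*v != -50) && ((!(c != -10 && c + v >= -6)) ==> 2*c + 3*v != -34)))
The weakest precondition is ((!(2*c + 3*v >= -4)) ==> (3*c > -2 && 3*c == 6 && (!(2*c == 0)) && ((c != -6 && c + v >= -2) ==> 3*c + 4*v != -38) && ((!(c != -6 && c + v >= -2)) ==> 2*c + 3*v != -26))) && (2*c + 3*v >= -4 ==> ((!(2*c == -8)) && ((c != -10 && c + v >= -6) ==> 3*c + 4*v != -50) && ((!(c != -10 && c + v >= -6)) ==> 2*c + 3*v != -34))).
Check whether ((!(2*c >= -13)) ==> (3*c > -2 && 3*c == 6 && (!(2*c == 0)) && ((c != -6 && c >= -5) ==> 3*c != -50) && ((!(c != -6 && c >= -5)) ==> 2*c != -35))) && (2*c >= -13 ==> ((!(2*c == -8)) && ((c != -10 && c >= -9) ==> 3*c != -62) && ((!(c != -10 && c >= -9)) ==> 2*c != -43))) && v == 3 implies it.
Every state satisfying the precondition satisfies the weakest precondition: the implication holds.
Answer: valid


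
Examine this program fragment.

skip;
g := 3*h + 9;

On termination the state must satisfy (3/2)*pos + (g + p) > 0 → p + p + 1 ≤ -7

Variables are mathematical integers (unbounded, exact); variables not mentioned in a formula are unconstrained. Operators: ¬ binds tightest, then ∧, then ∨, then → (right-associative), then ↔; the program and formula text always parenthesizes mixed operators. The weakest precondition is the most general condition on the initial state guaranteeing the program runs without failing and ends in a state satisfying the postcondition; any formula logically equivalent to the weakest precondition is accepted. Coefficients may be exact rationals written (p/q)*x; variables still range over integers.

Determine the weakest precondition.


Working backward. After the program, the postcondition (3/2)*pos + (g + p) > 0 → p + p + 1 ≤ -7 must hold; in canonical form it is g + p + (3/2)*pos > 0 → 2*p ≤ -8.
Before g := 3*h + 9: 3*h + p + (3/2)*pos > -9 → 2*p ≤ -8
Before skip: 3*h + p + (3/2)*pos > -9 → 2*p ≤ -8
Answer: WP = 3*h + p + (3/2)*pos > -9 → 2*p ≤ -8


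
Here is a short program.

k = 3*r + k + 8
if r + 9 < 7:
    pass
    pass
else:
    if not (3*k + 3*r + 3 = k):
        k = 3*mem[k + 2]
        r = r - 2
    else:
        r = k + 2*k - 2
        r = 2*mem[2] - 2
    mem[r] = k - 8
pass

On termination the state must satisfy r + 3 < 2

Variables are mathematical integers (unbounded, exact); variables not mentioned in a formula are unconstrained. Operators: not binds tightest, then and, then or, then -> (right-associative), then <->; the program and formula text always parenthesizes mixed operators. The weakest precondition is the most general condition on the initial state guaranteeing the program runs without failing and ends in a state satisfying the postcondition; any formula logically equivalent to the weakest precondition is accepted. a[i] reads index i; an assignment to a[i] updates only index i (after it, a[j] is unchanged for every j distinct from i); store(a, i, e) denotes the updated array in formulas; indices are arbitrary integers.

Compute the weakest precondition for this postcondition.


Working backward. After the program, the postcondition r + 3 < 2 must hold; in canonical form it is r < -1.
Before skip: r < -1
Then branch requires r < -1; else branch requires ((not (2*k + 3*r = -3)) -> r < 1) and (2*k + 3*r = -3 -> 2*mem[2] < 1).
Before the if: (r < -2 -> r < -1) and ((not (r < -2)) -> (((not (2*k + 3*r = -3)) -> r < 1) and (2*k + 3*r = -3 -> 2*mem[2] < 1)))
Before k := 3*r + k + 8: (r < -2 -> r < -1) and ((not (r < -2)) -> (((not (2*k + 9*r = -19)) -> r < 1) and (2*k + 9*r = -19 -> 2*mem[2] < 1)))
Answer: WP = (r < -2 -> r < -1) and ((not (r < -2)) -> (((not (2*k + 9*r = -19)) -> r < 1) and (2*k + 9*r = -19 -> 2*mem[2] < 1)))


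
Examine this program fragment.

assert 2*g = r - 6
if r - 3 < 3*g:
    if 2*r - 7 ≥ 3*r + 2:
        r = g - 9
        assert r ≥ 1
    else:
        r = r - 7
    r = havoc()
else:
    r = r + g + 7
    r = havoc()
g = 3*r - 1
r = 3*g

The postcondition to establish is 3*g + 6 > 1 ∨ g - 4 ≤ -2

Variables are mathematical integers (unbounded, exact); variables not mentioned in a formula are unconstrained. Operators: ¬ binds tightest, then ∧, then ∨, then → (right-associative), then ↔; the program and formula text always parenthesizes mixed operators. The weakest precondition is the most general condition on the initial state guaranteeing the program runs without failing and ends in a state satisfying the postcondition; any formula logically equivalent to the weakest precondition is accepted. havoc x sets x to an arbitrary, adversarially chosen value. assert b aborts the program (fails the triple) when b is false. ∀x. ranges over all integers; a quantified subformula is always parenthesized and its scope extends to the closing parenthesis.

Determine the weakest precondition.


Working backward. After the program, the postcondition 3*g + 6 > 1 ∨ g - 4 ≤ -2 must hold; in canonical form it is 3*g > -5 ∨ g ≤ 2.
Before r := 3*g: 3*g > -5 ∨ g ≤ 2
Before g := 3*r - 1: 9*r > -2 ∨ 3*r ≤ 3
Then branch requires (r ≤ -9 → (g ≥ 10 ∧ (∀r_1. (9*r_1 > -2 ∨ 3*r_1 ≤ 3)))) ∧ ((¬(r ≤ -9)) → (∀r_1. (9*r_1 > -2 ∨ 3*r_1 ≤ 3))); else branch requires ∀r_1. (9*r_1 > -2 ∨ 3*r_1 ≤ 3).
Before the if: (r < 3*g + 3 → ((r ≤ -9 → (g ≥ 10 ∧ (∀r_1. (9*r_1 > -2 ∨ 3*r_1 ≤ 3)))) ∧ ((¬(r ≤ -9)) → (∀r_1. (9*r_1 > -2 ∨ 3*r_1 ≤ 3))))) ∧ ((¬(r < 3*g + 3)) → (∀r_1. (9*r_1 > -2 ∨ 3*r_1 ≤ 3)))
Before assert 2*g = r - 6: 2*g = r - 6 ∧ (r < 3*g + 3 → ((r ≤ -9 → (g ≥ 10 ∧ (∀r_1. (9*r_1 > -2 ∨ 3*r_1 ≤ 3)))) ∧ ((¬(r ≤ -9)) → (∀r_1. (9*r_1 > -2 ∨ 3*r_1 ≤ 3))))) ∧ ((¬(r < 3*g + 3)) → (∀r_1. (9*r_1 > -2 ∨ 3*r_1 ≤ 3)))
Answer: WP = 2*g = r - 6 ∧ (r < 3*g + 3 → ((r ≤ -9 → (g ≥ 10 ∧ (∀r_1. (9*r_1 > -2 ∨ 3*r_1 ≤ 3)))) ∧ ((¬(r ≤ -9)) → (∀r_1. (9*r_1 > -2 ∨ 3*r_1 ≤ 3))))) ∧ ((¬(r < 3*g + 3)) → (∀r_1. (9*r_1 > -2 ∨ 3*r_1 ≤ 3)))


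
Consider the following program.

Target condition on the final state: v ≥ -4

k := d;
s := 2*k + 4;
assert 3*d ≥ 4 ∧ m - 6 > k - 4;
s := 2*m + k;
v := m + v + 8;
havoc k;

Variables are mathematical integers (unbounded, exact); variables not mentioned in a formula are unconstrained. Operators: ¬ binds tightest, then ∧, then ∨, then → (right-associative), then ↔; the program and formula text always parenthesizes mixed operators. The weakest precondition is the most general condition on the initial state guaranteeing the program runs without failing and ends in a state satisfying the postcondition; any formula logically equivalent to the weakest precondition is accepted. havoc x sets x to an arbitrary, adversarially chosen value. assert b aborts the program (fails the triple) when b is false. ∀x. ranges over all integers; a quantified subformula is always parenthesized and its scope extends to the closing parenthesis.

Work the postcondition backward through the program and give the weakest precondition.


Working backward. After the program, v ≥ -4 must hold.
Before havoc k: v ≥ -4
Before v := m + v + 8: m + v ≥ -12
Before s := 2*m + k: m + v ≥ -12
Before assert 3*d ≥ 4 ∧ m - 6 > k - 4: 3*d ≥ 4 ∧ m > k + 2 ∧ m + v ≥ -12
Before s := 2*k + 4: 3*d ≥ 4 ∧ m > k + 2 ∧ m + v ≥ -12
Before k := d: 3*d ≥ 4 ∧ m > d + 2 ∧ m + v ≥ -12
Answer: WP = 3*d ≥ 4 ∧ m > d + 2 ∧ m + v ≥ -12


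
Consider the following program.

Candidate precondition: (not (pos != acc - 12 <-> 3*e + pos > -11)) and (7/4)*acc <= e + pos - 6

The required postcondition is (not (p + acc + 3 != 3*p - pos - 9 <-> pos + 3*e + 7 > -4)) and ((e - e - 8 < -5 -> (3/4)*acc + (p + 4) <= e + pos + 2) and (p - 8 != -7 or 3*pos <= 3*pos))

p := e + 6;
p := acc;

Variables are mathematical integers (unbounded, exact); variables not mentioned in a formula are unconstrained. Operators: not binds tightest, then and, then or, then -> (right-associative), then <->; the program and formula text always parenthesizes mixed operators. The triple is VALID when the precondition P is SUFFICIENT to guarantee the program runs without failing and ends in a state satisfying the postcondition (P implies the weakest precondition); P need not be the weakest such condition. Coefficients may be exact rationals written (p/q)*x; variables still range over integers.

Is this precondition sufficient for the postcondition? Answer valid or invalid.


Working backward. After the program, the postcondition (not (p + acc + 3 != 3*p - pos - 9 <-> pos + 3*e + 7 > -4)) and ((e - e - 8 < -5 -> (3/4)*acc + (p + 4) <= e + pos + 2) and (p - 8 != -7 or 3*pos <= 3*pos)) must hold; in canonical form it is (not (acc + pos != 2*p - 12 <-> 3*e + pos > -11)) and (3/4)*acc + p <= e + pos - 2.
Before p := acc: (not (pos != acc - 12 <-> 3*e + pos > -11)) and (7/4)*acc <= e + pos - 2
Before p := e + 6: (not (pos != acc - 12 <-> 3*e + pos > -11)) and (7/4)*acc <= e + pos - 2
The weakest precondition is (not (pos != acc - 12 <-> 3*e + pos > -11)) and (7/4)*acc <= e + pos - 2.
Check whether (not (pos != acc - 12 <-> 3*e + pos > -11)) and (7/4)*acc <= e + pos - 6 implies it.
Every state satisfying the precondition satisfies the weakest precondition: the implication holds.
Answer: valid


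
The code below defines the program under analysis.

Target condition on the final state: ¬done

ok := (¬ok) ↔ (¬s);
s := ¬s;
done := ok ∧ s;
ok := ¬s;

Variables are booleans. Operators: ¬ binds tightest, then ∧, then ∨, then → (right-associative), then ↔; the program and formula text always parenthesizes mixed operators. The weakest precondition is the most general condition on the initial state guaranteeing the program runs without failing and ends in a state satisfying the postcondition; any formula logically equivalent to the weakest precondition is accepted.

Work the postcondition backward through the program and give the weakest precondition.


Working backward. After the program, ¬done must hold.
Before ok := ¬s: ¬done
Before done := ok ∧ s: ¬(ok ∧ s)
Before s := ¬s: ¬(ok ∧ (¬s))
Before ok := (¬ok) ↔ (¬s): ¬(((¬ok) ↔ (¬s)) ∧ (¬s))
Answer: WP = ¬(((¬ok) ↔ (¬s)) ∧ (¬s))


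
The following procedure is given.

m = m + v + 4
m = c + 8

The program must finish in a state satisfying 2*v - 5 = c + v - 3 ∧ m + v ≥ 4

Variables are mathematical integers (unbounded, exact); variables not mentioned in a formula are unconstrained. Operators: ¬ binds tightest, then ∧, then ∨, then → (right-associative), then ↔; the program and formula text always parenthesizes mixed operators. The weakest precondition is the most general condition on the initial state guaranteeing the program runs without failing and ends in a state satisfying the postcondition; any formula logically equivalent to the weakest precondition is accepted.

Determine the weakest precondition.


Working backward. After the program, the postcondition 2*v - 5 = c + v - 3 ∧ m + v ≥ 4 must hold; in canonical form it is v = c + 2 ∧ m + v ≥ 4.
Before m := c + 8: v = c + 2 ∧ c + v ≥ -4
Before m := m + v + 4: v = c + 2 ∧ c + v ≥ -4
Answer: WP = v = c + 2 ∧ c + v ≥ -4


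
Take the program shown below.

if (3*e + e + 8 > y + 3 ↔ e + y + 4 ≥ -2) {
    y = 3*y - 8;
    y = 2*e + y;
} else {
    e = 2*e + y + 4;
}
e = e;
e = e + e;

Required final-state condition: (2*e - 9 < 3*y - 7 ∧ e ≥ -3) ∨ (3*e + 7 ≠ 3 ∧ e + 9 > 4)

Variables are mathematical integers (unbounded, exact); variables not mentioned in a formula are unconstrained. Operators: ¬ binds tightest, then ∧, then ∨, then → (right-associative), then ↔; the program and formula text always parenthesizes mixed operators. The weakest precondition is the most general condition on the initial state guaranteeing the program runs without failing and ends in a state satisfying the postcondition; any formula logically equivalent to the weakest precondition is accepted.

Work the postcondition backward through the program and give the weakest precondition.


Working backward. After the program, the postcondition (2*e - 9 < 3*y - 7 ∧ e ≥ -3) ∨ (3*e + 7 ≠ 3 ∧ e + 9 > 4) must hold; in canonical form it is (2*e < 3*y + 2 ∧ e ≥ -3) ∨ (3*e ≠ -4 ∧ e > -5).
Before e := e + e: (4*e < 3*y + 2 ∧ 2*e ≥ -3) ∨ (6*e ≠ -4 ∧ 2*e > -5)
Before e := e: (4*e < 3*y + 2 ∧ 2*e ≥ -3) ∨ (6*e ≠ -4 ∧ 2*e > -5)
Then branch requires (2*e + 9*y > 22 ∧ 2*e ≥ -3) ∨ (6*e ≠ -4 ∧ 2*e > -5); else branch requires (8*e + y < -14 ∧ 4*e + 2*y ≥ -11) ∨ (12*e + 6*y ≠ -28 ∧ 4*e + 2*y > -13).
Before the if: ((4*e > y - 5 ↔ e + y ≥ -6) → ((2*e + 9*y > 22 ∧ 2*e ≥ -3) ∨ (6*e ≠ -4 ∧ 2*e > -5))) ∧ ((¬(4*e > y - 5 ↔ e + y ≥ -6)) → ((8*e + y < -14 ∧ 4*e + 2*y ≥ -11) ∨ (12*e + 6*y ≠ -28 ∧ 4*e + 2*y > -13)))
Answer: WP = ((4*e > y - 5 ↔ e + y ≥ -6) → ((2*e + 9*y > 22 ∧ 2*e ≥ -3) ∨ (6*e ≠ -4 ∧ 2*e > -5))) ∧ ((¬(4*e > y - 5 ↔ e + y ≥ -6)) → ((8*e + y < -14 ∧ 4*e + 2*y ≥ -11) ∨ (12*e + 6*y ≠ -28 ∧ 4*e + 2*y > -13)))


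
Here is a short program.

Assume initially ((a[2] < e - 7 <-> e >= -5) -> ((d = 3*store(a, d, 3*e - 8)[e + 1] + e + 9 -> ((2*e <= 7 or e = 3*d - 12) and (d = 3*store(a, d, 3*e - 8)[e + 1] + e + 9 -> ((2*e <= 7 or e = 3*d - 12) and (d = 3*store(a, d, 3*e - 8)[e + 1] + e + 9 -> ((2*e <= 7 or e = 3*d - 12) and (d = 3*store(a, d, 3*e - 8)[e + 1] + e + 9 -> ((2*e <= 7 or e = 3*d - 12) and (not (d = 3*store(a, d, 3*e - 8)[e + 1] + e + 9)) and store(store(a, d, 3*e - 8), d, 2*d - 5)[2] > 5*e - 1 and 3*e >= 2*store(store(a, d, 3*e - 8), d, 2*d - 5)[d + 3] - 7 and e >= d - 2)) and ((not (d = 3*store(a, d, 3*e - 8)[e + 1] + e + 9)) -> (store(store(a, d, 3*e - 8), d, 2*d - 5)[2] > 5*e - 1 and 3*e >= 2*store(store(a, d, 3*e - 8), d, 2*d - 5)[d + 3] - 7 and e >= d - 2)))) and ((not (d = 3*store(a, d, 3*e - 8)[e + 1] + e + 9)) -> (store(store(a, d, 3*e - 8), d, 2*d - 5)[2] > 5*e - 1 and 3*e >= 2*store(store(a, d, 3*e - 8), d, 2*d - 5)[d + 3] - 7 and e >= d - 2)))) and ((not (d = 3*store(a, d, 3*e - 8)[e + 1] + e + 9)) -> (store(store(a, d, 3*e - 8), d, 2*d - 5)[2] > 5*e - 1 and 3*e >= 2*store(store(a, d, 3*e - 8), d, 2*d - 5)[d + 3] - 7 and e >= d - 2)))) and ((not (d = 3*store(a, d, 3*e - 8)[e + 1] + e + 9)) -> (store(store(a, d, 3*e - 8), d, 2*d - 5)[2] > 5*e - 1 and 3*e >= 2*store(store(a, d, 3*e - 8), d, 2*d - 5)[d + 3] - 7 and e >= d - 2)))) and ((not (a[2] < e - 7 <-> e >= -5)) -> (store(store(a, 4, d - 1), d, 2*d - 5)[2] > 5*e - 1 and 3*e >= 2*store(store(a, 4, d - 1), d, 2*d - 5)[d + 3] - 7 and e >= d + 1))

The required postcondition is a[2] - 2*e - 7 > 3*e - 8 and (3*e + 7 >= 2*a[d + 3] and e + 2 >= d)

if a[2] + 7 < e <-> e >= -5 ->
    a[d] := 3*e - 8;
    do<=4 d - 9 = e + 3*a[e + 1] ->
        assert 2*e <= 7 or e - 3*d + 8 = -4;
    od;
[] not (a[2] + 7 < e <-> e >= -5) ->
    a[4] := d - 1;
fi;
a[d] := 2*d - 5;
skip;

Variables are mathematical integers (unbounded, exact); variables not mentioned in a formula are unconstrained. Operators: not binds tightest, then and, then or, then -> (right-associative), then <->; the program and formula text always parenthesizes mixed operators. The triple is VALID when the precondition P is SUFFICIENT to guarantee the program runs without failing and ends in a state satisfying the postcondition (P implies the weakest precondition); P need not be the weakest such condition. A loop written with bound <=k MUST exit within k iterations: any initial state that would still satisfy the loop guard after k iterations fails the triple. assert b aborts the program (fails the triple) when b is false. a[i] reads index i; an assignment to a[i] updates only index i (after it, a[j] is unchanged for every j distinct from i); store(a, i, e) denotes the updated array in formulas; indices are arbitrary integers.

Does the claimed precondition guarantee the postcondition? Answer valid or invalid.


Working backward. After the program, the postcondition a[2] - 2*e - 7 > 3*e - 8 and (3*e + 7 >= 2*a[d + 3] and e + 2 >= d) must hold; in canonical form it is a[2] > 5*e - 1 and 3*e >= 2*a[d + 3] - 7 and e >= d - 2.
Before skip: a[2] > 5*e - 1 and 3*e >= 2*a[d + 3] - 7 and e >= d - 2
Before a[d] := 2*d - 5: store(a, d, 2*d - 5)[2] > 5*e - 1 and 3*e >= 2*store(a, d, 2*d - 5)[d + 3] - 7 and e >= d - 2
Then branch requires (d = 3*store(a, d, 3*e - 8)[e + 1] + e + 9 -> ((2*e <= 7 or e = 3*d - 12) and (d = 3*store(a, d, 3*e - 8)[e + 1] + e + 9 -> ((2*e <= 7 or e = 3*d - 12) and (d = 3*store(a, d, 3*e - 8)[e + 1] + e + 9 -> ((2*e <= 7 or e = 3*d - 12) and (d = 3*store(a, d, 3*e - 8)[e + 1] + e + 9 -> ((2*e <= 7 or e = 3*d - 12) and (not (d = 3*store(a, d, 3*e - 8)[e + 1] + e + 9)) and store(store(a, d, 3*e - 8), d, 2*d - 5)[2] > 5*e - 1 and 3*e >= 2*store(store(a, d, 3*e - 8), d, 2*d - 5)[d + 3] - 7 and e >= d - 2)) and ((not (d = 3*store(a, d, 3*e - 8)[e + 1] + e + 9)) -> (store(store(a, d, 3*e - 8), d, 2*d - 5)[2] > 5*e - 1 and 3*e >= 2*store(store(a, d, 3*e - 8), d, 2*d - 5)[d + 3] - 7 and e >= d - 2)))) and ((not (d = 3*store(a, d, 3*e - 8)[e + 1] + e + 9)) -> (store(store(a, d, 3*e - 8), d, 2*d - 5)[2] > 5*e - 1 and 3*e >= 2*store(store(a, d, 3*e - 8), d, 2*d - 5)[d + 3] - 7 and e >= d - 2)))) and ((not (d = 3*store(a, d, 3*e - 8)[e + 1] + e + 9)) -> (store(store(a, d, 3*e - 8), d, 2*d - 5)[2] > 5*e - 1 and 3*e >= 2*store(store(a, d, 3*e - 8), d, 2*d - 5)[d + 3] - 7 and e >= d - 2)))) and ((not (d = 3*store(a, d, 3*e - 8)[e + 1] + e + 9)) -> (store(store(a, d, 3*e - 8), d, 2*d - 5)[2] > 5*e - 1 and 3*e >= 2*store(store(a, d, 3*e - 8), d, 2*d - 5)[d + 3] - 7 and e >= d - 2)); else branch requires store(store(a, 4, d - 1), d, 2*d - 5)[2] > 5*e - 1 and 3*e >= 2*store(store(a, 4, d - 1), d, 2*d - 5)[d + 3] - 7 and e >= d - 2.
Before the if: ((a[2] < e - 7 <-> e >= -5) -> ((d = 3*store(a, d, 3*e - 8)[e + 1] + e + 9 -> ((2*e <= 7 or e = 3*d - 12) and (d = 3*store(a, d, 3*e - 8)[e + 1] + e + 9 -> ((2*e <= 7 or e = 3*d - 12) and (d = 3*store(a, d, 3*e - 8)[e + 1] + e + 9 -> ((2*e <= 7 or e = 3*d - 12) and (d = 3*store(a, d, 3*e - 8)[e + 1] + e + 9 -> ((2*e <= 7 or e = 3*d - 12) and (not (d = 3*store(a, d, 3*e - 8)[e + 1] + e + 9)) and store(store(a, d, 3*e - 8), d, 2*d - 5)[2] > 5*e - 1 and 3*e >= 2*store(store(a, d, 3*e - 8), d, 2*d - 5)[d + 3] - 7 and e >= d - 2)) and ((not (d = 3*store(a, d, 3*e - 8)[e + 1] + e + 9)) -> (store(store(a, d, 3*e - 8), d, 2*d - 5)[2] > 5*e - 1 and 3*e >= 2*store(store(a, d, 3*e - 8), d, 2*d - 5)[d + 3] - 7 and e >= d - 2)))) and ((not (d = 3*store(a, d, 3*e - 8)[e + 1] + e + 9)) -> (store(store(a, d, 3*e - 8), d, 2*d - 5)[2] > 5*e - 1 and 3*e >= 2*store(store(a, d, 3*e - 8), d, 2*d - 5)[d + 3] - 7 and e >= d - 2)))) and ((not (d = 3*store(a, d, 3*e - 8)[e + 1] + e + 9)) -> (store(store(a, d, 3*e - 8), d, 2*d - 5)[2] > 5*e - 1 and 3*e >= 2*store(store(a, d, 3*e - 8), d, 2*d - 5)[d + 3] - 7 and e >= d - 2)))) and ((not (d = 3*store(a, d, 3*e - 8)[e + 1] + e + 9)) -> (store(store(a, d, 3*e - 8), d, 2*d - 5)[2] > 5*e - 1 and 3*e >= 2*store(store(a, d, 3*e - 8), d, 2*d - 5)[d + 3] - 7 and e >= d - 2)))) and ((not (a[2] < e - 7 <-> e >= -5)) -> (store(store(a, 4, d - 1), d, 2*d - 5)[2] > 5*e - 1 and 3*e >= 2*store(store(a, 4, d - 1), d, 2*d - 5)[d + 3] - 7 and e >= d - 2))
The weakest precondition is ((a[2] < e - 7 <-> e >= -5) -> ((d = 3*store(a, d, 3*e - 8)[e + 1] + e + 9 -> ((2*e <= 7 or e = 3*d - 12) and (d = 3*store(a, d, 3*e - 8)[e + 1] + e + 9 -> ((2*e <= 7 or e = 3*d - 12) and (d = 3*store(a, d, 3*e - 8)[e + 1] + e + 9 -> ((2*e <= 7 or e = 3*d - 12) and (d = 3*store(a, d, 3*e - 8)[e + 1] + e + 9 -> ((2*e <= 7 or e = 3*d - 12) and (not (d = 3*store(a, d, 3*e - 8)[e + 1] + e + 9)) and store(store(a, d, 3*e - 8), d, 2*d - 5)[2] > 5*e - 1 and 3*e >= 2*store(store(a, d, 3*e - 8), d, 2*d - 5)[d + 3] - 7 and e >= d - 2)) and ((not (d = 3*store(a, d, 3*e - 8)[e + 1] + e + 9)) -> (store(store(a, d, 3*e - 8), d, 2*d - 5)[2] > 5*e - 1 and 3*e >= 2*store(store(a, d, 3*e - 8), d, 2*d - 5)[d + 3] - 7 and e >= d - 2)))) and ((not (d = 3*store(a, d, 3*e - 8)[e + 1] + e + 9)) -> (store(store(a, d, 3*e - 8), d, 2*d - 5)[2] > 5*e - 1 and 3*e >= 2*store(store(a, d, 3*e - 8), d, 2*d - 5)[d + 3] - 7 and e >= d - 2)))) and ((not (d = 3*store(a, d, 3*e - 8)[e + 1] + e + 9)) -> (store(store(a, d, 3*e - 8), d, 2*d - 5)[2] > 5*e - 1 and 3*e >= 2*store(store(a, d, 3*e - 8), d, 2*d - 5)[d + 3] - 7 and e >= d - 2)))) and ((not (d = 3*store(a, d, 3*e - 8)[e + 1] + e + 9)) -> (store(store(a, d, 3*e - 8), d, 2*d - 5)[2] > 5*e - 1 and 3*e >= 2*store(store(a, d, 3*e - 8), d, 2*d - 5)[d + 3] - 7 and e >= d - 2)))) and ((not (a[2] < e - 7 <-> e >= -5)) -> (store(store(a, 4, d - 1), d, 2*d - 5)[2] > 5*e - 1 and 3*e >= 2*store(store(a, 4, d - 1), d, 2*d - 5)[d + 3] - 7 and e >= d - 2)).
Check whether ((a[2] < e - 7 <-> e >= -5) -> ((d = 3*store(a, d, 3*e - 8)[e + 1] + e + 9 -> ((2*e <= 7 or e = 3*d - 12) and (d = 3*store(a, d, 3*e - 8)[e + 1] + e + 9 -> ((2*e <= 7 or e = 3*d - 12) and (d = 3*store(a, d, 3*e - 8)[e + 1] + e + 9 -> ((2*e <= 7 or e = 3*d - 12) and (d = 3*store(a, d, 3*e - 8)[e + 1] + e + 9 -> ((2*e <= 7 or e = 3*d - 12) and (not (d = 3*store(a, d, 3*e - 8)[e + 1] + e + 9)) and store(store(a, d, 3*e - 8), d, 2*d - 5)[2] > 5*e - 1 and 3*e >= 2*store(store(a, d, 3*e - 8), d, 2*d - 5)[d + 3] - 7 and e >= d - 2)) and ((not (d = 3*store(a, d, 3*e - 8)[e + 1] + e + 9)) -> (store(store(a, d, 3*e - 8), d, 2*d - 5)[2] > 5*e - 1 and 3*e >= 2*store(store(a, d, 3*e - 8), d, 2*d - 5)[d + 3] - 7 and e >= d - 2)))) and ((not (d = 3*store(a, d, 3*e - 8)[e + 1] + e + 9)) -> (store(store(a, d, 3*e - 8), d, 2*d - 5)[2] > 5*e - 1 and 3*e >= 2*store(store(a, d, 3*e - 8), d, 2*d - 5)[d + 3] - 7 and e >= d - 2)))) and ((not (d = 3*store(a, d, 3*e - 8)[e + 1] + e + 9)) -> (store(store(a, d, 3*e - 8), d, 2*d - 5)[2] > 5*e - 1 and 3*e >= 2*store(store(a, d, 3*e - 8), d, 2*d - 5)[d + 3] - 7 and e >= d - 2)))) and ((not (d = 3*store(a, d, 3*e - 8)[e + 1] + e + 9)) -> (store(store(a, d, 3*e - 8), d, 2*d - 5)[2] > 5*e - 1 and 3*e >= 2*store(store(a, d, 3*e - 8), d, 2*d - 5)[d + 3] - 7 and e >= d - 2)))) and ((not (a[2] < e - 7 <-> e >= -5)) -> (store(store(a, 4, d - 1), d, 2*d - 5)[2] > 5*e - 1 and 3*e >= 2*store(store(a, 4, d - 1), d, 2*d - 5)[d + 3] - 7 and e >= d + 1)) implies it.
Every state satisfying the precondition satisfies the weakest precondition: the implication holds.
Answer: valid


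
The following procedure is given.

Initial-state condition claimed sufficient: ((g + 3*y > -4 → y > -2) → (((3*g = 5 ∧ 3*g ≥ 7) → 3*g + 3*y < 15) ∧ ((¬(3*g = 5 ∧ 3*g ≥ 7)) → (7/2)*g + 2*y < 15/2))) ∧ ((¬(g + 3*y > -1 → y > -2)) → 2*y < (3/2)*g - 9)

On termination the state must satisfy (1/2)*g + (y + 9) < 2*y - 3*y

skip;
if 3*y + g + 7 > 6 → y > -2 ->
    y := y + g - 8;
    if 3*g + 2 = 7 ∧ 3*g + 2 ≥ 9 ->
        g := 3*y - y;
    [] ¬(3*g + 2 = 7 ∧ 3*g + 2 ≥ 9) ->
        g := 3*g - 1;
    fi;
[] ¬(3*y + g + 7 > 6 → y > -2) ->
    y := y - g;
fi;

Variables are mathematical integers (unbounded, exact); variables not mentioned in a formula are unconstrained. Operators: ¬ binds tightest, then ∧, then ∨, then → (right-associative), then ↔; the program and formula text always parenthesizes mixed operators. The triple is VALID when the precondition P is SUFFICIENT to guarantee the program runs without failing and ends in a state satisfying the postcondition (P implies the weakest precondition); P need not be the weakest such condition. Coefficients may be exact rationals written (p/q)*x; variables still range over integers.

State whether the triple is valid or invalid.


Working backward. After the program, the postcondition (1/2)*g + (y + 9) < 2*y - 3*y must hold; in canonical form it is (1/2)*g + 2*y < -9.
Then branch requires ((3*g = 5 ∧ 3*g ≥ 7) → 3*g + 3*y < 15) ∧ ((¬(3*g = 5 ∧ 3*g ≥ 7)) → (7/2)*g + 2*y < 15/2); else branch requires 2*y < (3/2)*g - 9.
Before the if: ((g + 3*y > -1 → y > -2) → (((3*g = 5 ∧ 3*g ≥ 7) → 3*g + 3*y < 15) ∧ ((¬(3*g = 5 ∧ 3*g ≥ 7)) → (7/2)*g + 2*y < 15/2))) ∧ ((¬(g + 3*y > -1 → y > -2)) → 2*y < (3/2)*g - 9)
Before skip: ((g + 3*y > -1 → y > -2) → (((3*g = 5 ∧ 3*g ≥ 7) → 3*g + 3*y < 15) ∧ ((¬(3*g = 5 ∧ 3*g ≥ 7)) → (7/2)*g + 2*y < 15/2))) ∧ ((¬(g + 3*y > -1 → y > -2)) → 2*y < (3/2)*g - 9)
The weakest precondition is ((g + 3*y > -1 → y > -2) → (((3*g = 5 ∧ 3*g ≥ 7) → 3*g + 3*y < 15) ∧ ((¬(3*g = 5 ∧ 3*g ≥ 7)) → (7/2)*g + 2*y < 15/2))) ∧ ((¬(g + 3*y > -1 → y > -2)) → 2*y < (3/2)*g - 9).
Check whether ((g + 3*y > -4 → y > -2) → (((3*g = 5 ∧ 3*g ≥ 7) → 3*g + 3*y < 15) ∧ ((¬(3*g = 5 ∧ 3*g ≥ 7)) → (7/2)*g + 2*y < 15/2))) ∧ ((¬(g + 3*y > -1 → y > -2)) → 2*y < (3/2)*g - 9) implies it.
Countermodel: at the initial state g = 6, y = -3, the precondition holds but the weakest precondition fails.
Answer: invalid


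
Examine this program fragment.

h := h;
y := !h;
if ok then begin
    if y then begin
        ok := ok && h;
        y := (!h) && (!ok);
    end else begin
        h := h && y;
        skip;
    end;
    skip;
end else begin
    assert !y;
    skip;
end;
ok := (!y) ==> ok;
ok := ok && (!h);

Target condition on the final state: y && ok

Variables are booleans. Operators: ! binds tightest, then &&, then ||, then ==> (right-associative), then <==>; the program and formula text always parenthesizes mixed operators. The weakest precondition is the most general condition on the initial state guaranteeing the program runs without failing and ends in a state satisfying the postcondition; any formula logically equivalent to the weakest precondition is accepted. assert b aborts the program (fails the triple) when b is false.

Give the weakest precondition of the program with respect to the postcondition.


Working backward. After the program, y && ok must hold.
Before ok := ok && (!h): y && ok && (!h)
Before ok := (!y) ==> ok: y && ((!y) ==> ok) && (!h)
Then branch requires (y ==> ((!h) && (!(ok && h)) && ((!((!h) && (!(ok && h)))) ==> (ok && h)))) && ((!y) ==> (y && ((!y) ==> ok) && (!(h && y)))); else branch requires false.
Before the if: (ok ==> ((y ==> ((!h) && (!(ok && h)) && ((!((!h) && (!(ok && h)))) ==> (ok && h)))) && ((!y) ==> (y && ((!y) ==> ok) && (!(h && y)))))) && ok
Before y := !h: (ok ==> (((!h) ==> ((!h) && (!(ok && h)) && ((!((!h) && (!(ok && h)))) ==> (ok && h)))) && (h ==> ((!h) && (h ==> ok))))) && ok
Before h := h: (ok ==> (((!h) ==> ((!h) && (!(ok && h)) && ((!((!h) && (!(ok && h)))) ==> (ok && h)))) && (h ==> ((!h) && (h ==> ok))))) && ok
Answer: WP = (ok ==> (((!h) ==> ((!h) && (!(ok && h)) && ((!((!h) && (!(ok && h)))) ==> (ok && h)))) && (h ==> ((!h) && (h ==> ok))))) && ok


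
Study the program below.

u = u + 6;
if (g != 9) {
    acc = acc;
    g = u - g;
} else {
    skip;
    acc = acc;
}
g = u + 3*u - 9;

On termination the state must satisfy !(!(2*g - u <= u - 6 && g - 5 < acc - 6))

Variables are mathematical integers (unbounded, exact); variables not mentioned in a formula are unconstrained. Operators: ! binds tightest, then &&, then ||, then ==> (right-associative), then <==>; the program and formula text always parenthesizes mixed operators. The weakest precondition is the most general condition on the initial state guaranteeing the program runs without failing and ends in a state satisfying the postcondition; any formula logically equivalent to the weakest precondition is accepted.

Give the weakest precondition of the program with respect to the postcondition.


Working backward. After the program, the postcondition !(!(2*g - u <= u - 6 && g - 5 < acc - 6)) must hold; in canonical form it is 2*g <= 2*u - 6 && g < acc - 1.
Before g := u + 3*u - 9: 6*u <= 12 && 4*u < acc + 8
Then branch requires 6*u <= 12 && 4*u < acc + 8; else branch requires 6*u <= 12 && 4*u < acc + 8.
Before the if: (g != 9 ==> (6*u <= 12 && 4*u < acc + 8)) && ((!(g != 9)) ==> (6*u <= 12 && 4*u < acc + 8))
Before u := u + 6: (g != 9 ==> (6*u <= -24 && 4*u < acc - 16)) && ((!(g != 9)) ==> (6*u <= -24 && 4*u < acc - 16))
Answer: WP = (g != 9 ==> (6*u <= -24 && 4*u < acc - 16)) && ((!(g != 9)) ==> (6*u <= -24 && 4*u < acc - 16))


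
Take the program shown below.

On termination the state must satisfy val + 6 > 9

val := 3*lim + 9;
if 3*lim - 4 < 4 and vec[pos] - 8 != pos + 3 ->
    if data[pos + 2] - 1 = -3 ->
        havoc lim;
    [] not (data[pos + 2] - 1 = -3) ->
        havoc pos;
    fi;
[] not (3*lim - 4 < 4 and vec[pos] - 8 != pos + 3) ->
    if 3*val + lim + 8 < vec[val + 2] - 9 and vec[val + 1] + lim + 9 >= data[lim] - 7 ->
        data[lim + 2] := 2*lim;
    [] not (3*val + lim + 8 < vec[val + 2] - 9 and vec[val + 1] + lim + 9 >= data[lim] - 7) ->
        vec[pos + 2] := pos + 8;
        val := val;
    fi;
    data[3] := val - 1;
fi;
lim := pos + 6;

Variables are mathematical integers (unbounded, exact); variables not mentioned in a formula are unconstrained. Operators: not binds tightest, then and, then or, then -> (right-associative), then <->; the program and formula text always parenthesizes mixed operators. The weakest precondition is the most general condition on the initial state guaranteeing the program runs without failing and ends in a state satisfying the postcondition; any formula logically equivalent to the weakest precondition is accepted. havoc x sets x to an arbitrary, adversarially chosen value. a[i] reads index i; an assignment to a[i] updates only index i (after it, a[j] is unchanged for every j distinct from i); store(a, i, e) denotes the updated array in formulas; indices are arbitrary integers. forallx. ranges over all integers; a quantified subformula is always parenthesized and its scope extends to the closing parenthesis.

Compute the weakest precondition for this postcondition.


Working backward. After the program, the postcondition val + 6 > 9 must hold; in canonical form it is val > 3.
Before lim := pos + 6: val > 3
Then branch requires (data[pos + 2] = -2 -> val > 3) and ((not (data[pos + 2] = -2)) -> val > 3); else branch requires ((lim + 3*val < vec[val + 2] - 17 and vec[val + 1] + lim >= data[lim] - 16) -> val > 3) and ((not (lim + 3*val < vec[val + 2] - 17 and vec[val + 1] + lim >= data[lim] - 16)) -> val > 3).
Before the if: ((3*lim < 8 and vec[pos] != pos + 11) -> ((data[pos + 2] = -2 -> val > 3) and ((not (data[pos + 2] = -2)) -> val > 3))) and ((not (3*lim < 8 and vec[pos] != pos + 11)) -> (((lim + 3*val < vec[val + 2] - 17 and vec[val + 1] + lim >= data[lim] - 16) -> val > 3) and ((not (lim + 3*val < vec[val + 2] - 17 and vec[val + 1] + lim >= data[lim] - 16)) -> val > 3)))
Before val := 3*lim + 9: ((3*lim < 8 and vec[pos] != pos + 11) -> ((data[pos + 2] = -2 -> 3*lim > -6) and ((not (data[pos + 2] = -2)) -> 3*lim > -6))) and ((not (3*lim < 8 and vec[pos] != pos + 11)) -> (((10*lim < vec[3*lim + 11] - 44 and vec[3*lim + 10] + lim >= data[lim] - 16) -> 3*lim > -6) and ((not (10*lim < vec[3*lim + 11] - 44 and vec[3*lim + 10] + lim >= data[lim] - 16)) -> 3*lim > -6)))
Answer: WP = ((3*lim < 8 and vec[pos] != pos + 11) -> ((data[pos + 2] = -2 -> 3*lim > -6) and ((not (data[pos + 2] = -2)) -> 3*lim > -6))) and ((not (3*lim < 8 and vec[pos] != pos + 11)) -> (((10*lim < vec[3*lim + 11] - 44 and vec[3*lim + 10] + lim >= data[lim] - 16) -> 3*lim > -6) and ((not (10*lim < vec[3*lim + 11] - 44 and vec[3*lim + 10] + lim >= data[lim] - 16)) -> 3*lim > -6)))


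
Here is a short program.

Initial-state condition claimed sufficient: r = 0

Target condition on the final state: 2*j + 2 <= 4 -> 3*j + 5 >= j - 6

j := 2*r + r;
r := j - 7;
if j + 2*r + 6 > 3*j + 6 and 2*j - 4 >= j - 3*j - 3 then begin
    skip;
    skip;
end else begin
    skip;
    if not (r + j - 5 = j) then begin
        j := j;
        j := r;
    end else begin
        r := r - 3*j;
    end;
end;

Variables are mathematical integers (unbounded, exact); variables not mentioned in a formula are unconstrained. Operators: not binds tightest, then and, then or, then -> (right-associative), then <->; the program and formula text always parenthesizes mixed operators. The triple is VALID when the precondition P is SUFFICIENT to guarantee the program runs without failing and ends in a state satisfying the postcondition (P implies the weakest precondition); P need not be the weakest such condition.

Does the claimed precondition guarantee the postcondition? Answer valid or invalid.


Working backward. After the program, the postcondition 2*j + 2 <= 4 -> 3*j + 5 >= j - 6 must hold; in canonical form it is 2*j <= 2 -> 2*j >= -11.
Then branch requires 2*j <= 2 -> 2*j >= -11; else branch requires ((not (r = 5)) -> (2*r <= 2 -> 2*r >= -11)) and (r = 5 -> (2*j <= 2 -> 2*j >= -11)).
Before the if: ((2*r > 2*j and 4*j >= 1) -> (2*j <= 2 -> 2*j >= -11)) and ((not (2*r > 2*j and 4*j >= 1)) -> (((not (r = 5)) -> (2*r <= 2 -> 2*r >= -11)) and (r = 5 -> (2*j <= 2 -> 2*j >= -11))))
Before r := j - 7: ((not (j = 12)) -> (2*j <= 16 -> 2*j >= 3)) and (j = 12 -> (2*j <= 2 -> 2*j >= -11))
Before j := 2*r + r: ((not (3*r = 12)) -> (6*r <= 16 -> 6*r >= 3)) and (3*r = 12 -> (6*r <= 2 -> 6*r >= -11))
The weakest precondition is ((not (3*r = 12)) -> (6*r <= 16 -> 6*r >= 3)) and (3*r = 12 -> (6*r <= 2 -> 6*r >= -11)).
Check whether r = 0 implies it.
Countermodel: at the initial state r = 0, the precondition holds but the weakest precondition fails.
Answer: invalid


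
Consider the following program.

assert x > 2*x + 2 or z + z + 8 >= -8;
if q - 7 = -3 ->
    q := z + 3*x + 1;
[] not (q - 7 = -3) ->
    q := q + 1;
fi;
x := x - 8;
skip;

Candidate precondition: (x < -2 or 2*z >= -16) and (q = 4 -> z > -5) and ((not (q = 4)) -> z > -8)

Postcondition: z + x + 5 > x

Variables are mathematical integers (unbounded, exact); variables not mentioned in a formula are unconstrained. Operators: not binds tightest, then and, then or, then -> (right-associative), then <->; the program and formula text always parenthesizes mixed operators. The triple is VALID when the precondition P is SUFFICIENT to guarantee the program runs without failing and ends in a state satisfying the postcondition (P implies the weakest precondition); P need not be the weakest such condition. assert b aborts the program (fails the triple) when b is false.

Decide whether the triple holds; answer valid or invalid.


Working backward. After the program, the postcondition z + x + 5 > x must hold; in canonical form it is z > -5.
Before skip: z > -5
Before x := x - 8: z > -5
Then branch requires z > -5; else branch requires z > -5.
Before the if: (q = 4 -> z > -5) and ((not (q = 4)) -> z > -5)
Before assert x > 2*x + 2 or z + z + 8 >= -8: (x < -2 or 2*z >= -16) and (q = 4 -> z > -5) and ((not (q = 4)) -> z > -5)
The weakest precondition is (x < -2 or 2*z >= -16) and (q = 4 -> z > -5) and ((not (q = 4)) -> z > -5).
Check whether (x < -2 or 2*z >= -16) and (q = 4 -> z > -5) and ((not (q = 4)) -> z > -8) implies it.
Countermodel: at the initial state q = 5, x = -2, z = -7, the precondition holds but the weakest precondition fails.
Answer: invalid


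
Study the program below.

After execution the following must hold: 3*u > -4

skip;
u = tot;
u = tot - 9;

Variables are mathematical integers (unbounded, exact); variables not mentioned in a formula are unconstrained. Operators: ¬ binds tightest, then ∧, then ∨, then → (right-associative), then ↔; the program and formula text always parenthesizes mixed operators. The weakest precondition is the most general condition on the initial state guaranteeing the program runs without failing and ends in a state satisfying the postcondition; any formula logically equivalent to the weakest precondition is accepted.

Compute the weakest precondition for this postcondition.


Working backward. After the program, 3*u > -4 must hold.
Before u := tot - 9: 3*tot > 23
Before u := tot: 3*tot > 23
Before skip: 3*tot > 23
Answer: WP = 3*tot > 23
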